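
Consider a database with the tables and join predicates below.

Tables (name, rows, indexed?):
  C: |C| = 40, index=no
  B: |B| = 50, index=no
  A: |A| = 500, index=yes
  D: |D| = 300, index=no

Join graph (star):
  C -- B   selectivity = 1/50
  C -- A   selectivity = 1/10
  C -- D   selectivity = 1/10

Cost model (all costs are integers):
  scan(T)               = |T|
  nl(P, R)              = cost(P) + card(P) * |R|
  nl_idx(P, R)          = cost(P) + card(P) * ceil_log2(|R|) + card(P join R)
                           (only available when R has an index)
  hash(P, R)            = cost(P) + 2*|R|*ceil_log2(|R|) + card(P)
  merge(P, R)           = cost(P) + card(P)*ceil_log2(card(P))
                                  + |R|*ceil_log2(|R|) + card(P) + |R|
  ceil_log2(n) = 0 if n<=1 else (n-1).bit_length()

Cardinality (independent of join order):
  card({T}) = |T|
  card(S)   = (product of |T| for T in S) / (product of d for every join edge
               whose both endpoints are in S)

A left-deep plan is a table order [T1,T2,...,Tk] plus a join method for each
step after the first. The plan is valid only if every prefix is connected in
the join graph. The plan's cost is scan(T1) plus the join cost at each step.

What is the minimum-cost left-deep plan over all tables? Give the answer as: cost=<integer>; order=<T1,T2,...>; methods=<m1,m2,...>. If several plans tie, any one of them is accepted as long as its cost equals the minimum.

cost=10340; order=B,C,A,D; methods=hash,nl_idx,hash

Selinger DP (subsets sized 1..n):
  {C}: scan cost=40, card=40
  {B}: scan cost=50, card=50
  {A}: scan cost=500, card=500
  {D}: scan cost=300, card=300
  {BC}: card=40; try (C,hash)→580, (B,merge)→670, (C,merge)→680, (B,hash)→680, (B,nl)→2040, (C,nl)→2050; best=580 via (C,hash)
  {AC}: card=2000; try (C,hash)→1480, (A,nl_idx)→2400, (A,merge)→5320, (C,merge)→5780, (A,hash)→9080, (A,nl)→20040 …(+1); best=1480 via (C,hash)
  {CD}: card=1200; try (C,hash)→1080, (D,merge)→3320, (C,merge)→3580, (D,hash)→5480, (D,nl)→12040, (C,nl)→12300; best=1080 via (C,hash)
  {ABC}: card=2000; try (A,nl_idx)→2940, (B,hash)→4080, (A,merge)→5860, (A,hash)→9620, (A,nl)→20580, (B,merge)→25830 …(+1); best=2940 via (A,nl_idx)
  {BCD}: card=1200; try (B,hash)→2880, (D,merge)→3860, (D,hash)→6020, (D,nl)→12580, (B,merge)→15830, (B,nl)→61080; best=2880 via (B,hash)
  {ACD}: card=60000; try (D,hash)→8880, (A,hash)→11280, (A,merge)→20480, (D,merge)→28480, (A,nl_idx)→71880, (A,nl)→601080 …(+1); best=8880 via (D,hash)
  {ABCD}: card=60000; try (D,hash)→10340, (A,hash)→13080, (A,merge)→22280, (D,merge)→29940, (B,hash)→69480, (A,nl_idx)→73680 …(+4); best=10340 via (D,hash)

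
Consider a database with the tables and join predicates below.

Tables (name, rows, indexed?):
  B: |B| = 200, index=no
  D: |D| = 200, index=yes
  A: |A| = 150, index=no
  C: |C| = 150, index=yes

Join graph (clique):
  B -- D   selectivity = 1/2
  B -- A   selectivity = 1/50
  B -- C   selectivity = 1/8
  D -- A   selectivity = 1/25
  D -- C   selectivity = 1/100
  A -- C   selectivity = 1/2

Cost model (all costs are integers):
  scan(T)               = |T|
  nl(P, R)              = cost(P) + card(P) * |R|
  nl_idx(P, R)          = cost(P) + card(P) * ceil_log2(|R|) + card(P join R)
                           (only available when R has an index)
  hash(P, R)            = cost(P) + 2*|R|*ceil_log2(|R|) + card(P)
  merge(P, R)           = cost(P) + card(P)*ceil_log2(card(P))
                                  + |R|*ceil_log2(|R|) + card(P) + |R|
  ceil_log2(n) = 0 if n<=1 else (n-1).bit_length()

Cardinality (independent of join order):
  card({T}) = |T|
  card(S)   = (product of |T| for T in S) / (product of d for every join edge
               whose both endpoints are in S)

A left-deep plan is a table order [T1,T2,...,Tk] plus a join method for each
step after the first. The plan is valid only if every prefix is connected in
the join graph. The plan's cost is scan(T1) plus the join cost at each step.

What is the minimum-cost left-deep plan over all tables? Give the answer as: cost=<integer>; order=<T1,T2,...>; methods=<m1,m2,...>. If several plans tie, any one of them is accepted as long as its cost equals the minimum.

cost=8450; order=C,D,A,B; methods=nl_idx,hash,hash

Selinger DP (subsets sized 1..n):
  {B}: scan cost=200, card=200
  {D}: scan cost=200, card=200
  {A}: scan cost=150, card=150
  {C}: scan cost=150, card=150
  {BD}: card=20000; try (D,hash)→3600, (B,hash)→3600, (D,merge)→3800, (B,merge)→3800, (D,nl_idx)→21800, (D,nl)→40200 …(+1); best=3600 via (D,hash)
  {AB}: card=600; try (A,hash)→2800, (B,merge)→3300, (A,merge)→3350, (B,hash)→3500, (B,nl)→30150, (A,nl)→30200; best=2800 via (A,hash)
  {BC}: card=3750; try (C,hash)→2800, (B,merge)→3300, (C,merge)→3350, (B,hash)→3500, (C,nl_idx)→5550, (B,nl)→30150 …(+1); best=2800 via (C,hash)
  {AD}: card=1200; try (D,nl_idx)→2550, (A,hash)→2800, (D,merge)→3300, (A,merge)→3350, (D,hash)→3500, (D,nl)→30150 …(+1); best=2550 via (D,nl_idx)
  {CD}: card=300; try (D,nl_idx)→1650, (C,nl_idx)→2100, (C,hash)→2800, (D,merge)→3300, (C,merge)→3350, (D,hash)→3500 …(+2); best=1650 via (D,nl_idx)
  {AC}: card=11250; try (C,hash)→2700, (A,hash)→2700, (C,merge)→2850, (A,merge)→2850, (C,nl_idx)→12600, (C,nl)→22650 …(+1); best=2700 via (C,hash)
  {ABD}: card=2400; try (D,hash)→6600, (B,hash)→6950, (D,nl_idx)→10000, (D,merge)→11200, (B,merge)→18750, (A,hash)→26000 …(+4); best=6600 via (D,hash)
  {BCD}: card=3750; try (B,hash)→5150, (B,merge)→6450, (D,hash)→9750, (C,hash)→26000, (D,nl_idx)→36550, (D,merge)→53350 …(+5); best=5150 via (B,hash)
  {ABC}: card=5625; try (C,hash)→5800, (A,hash)→8950, (C,merge)→10750, (C,nl_idx)→13225, (B,hash)→17150, (A,merge)→52900 …(+4); best=5800 via (C,hash)
  {ACD}: card=900; try (A,hash)→4350, (A,merge)→6000, (C,hash)→6150, (C,nl_idx)→13050, (D,hash)→17150, (C,merge)→18300 …(+5); best=4350 via (A,hash)
  {ABCD}: card=225; try (B,hash)→8450, (A,hash)→11300, (C,hash)→11400, (D,hash)→14625, (B,merge)→16050, (C,nl_idx)→26025 …(+8); best=8450 via (B,hash)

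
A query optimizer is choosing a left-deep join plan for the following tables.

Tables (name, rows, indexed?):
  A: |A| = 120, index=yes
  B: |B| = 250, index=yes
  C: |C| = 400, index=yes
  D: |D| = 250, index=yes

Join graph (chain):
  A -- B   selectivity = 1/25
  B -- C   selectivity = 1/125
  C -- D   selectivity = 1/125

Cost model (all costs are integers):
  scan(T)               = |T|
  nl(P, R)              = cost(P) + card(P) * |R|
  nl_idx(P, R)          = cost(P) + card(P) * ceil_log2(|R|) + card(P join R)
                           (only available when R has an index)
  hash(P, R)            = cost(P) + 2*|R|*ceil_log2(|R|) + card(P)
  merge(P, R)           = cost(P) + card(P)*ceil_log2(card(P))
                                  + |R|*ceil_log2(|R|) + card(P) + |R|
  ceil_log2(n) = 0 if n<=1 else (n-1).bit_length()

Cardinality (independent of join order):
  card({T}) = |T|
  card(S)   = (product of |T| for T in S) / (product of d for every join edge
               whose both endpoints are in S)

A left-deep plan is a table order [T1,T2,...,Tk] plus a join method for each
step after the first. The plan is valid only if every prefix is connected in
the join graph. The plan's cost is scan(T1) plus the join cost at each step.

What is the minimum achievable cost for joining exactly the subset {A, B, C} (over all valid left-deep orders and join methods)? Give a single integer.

Selinger DP over subsets of {A,B,C}:
  {A}: scan cost=120, card=120
  {B}: scan cost=250, card=250
  {C}: scan cost=400, card=400
  {AB}: card=1200; try (A,hash)→2180, (B,nl_idx)→2280, (A,nl_idx)→3200, (B,merge)→3330, (A,merge)→3460, (B,hash)→4240 …(+2); best=2180 via (A,hash)
  {BC}: card=800; try (C,nl_idx)→3300, (B,nl_idx)→4400, (B,hash)→4800, (C,merge)→6500, (B,merge)→6650, (C,hash)→7700 …(+2); best=3300 via (C,nl_idx)
  {ABC}: card=3840; try (A,hash)→5780, (C,hash)→10580, (A,nl_idx)→12740, (A,merge)→13060, (C,nl_idx)→16820, (C,merge)→20580 …(+2); best=5780 via (A,hash)

5780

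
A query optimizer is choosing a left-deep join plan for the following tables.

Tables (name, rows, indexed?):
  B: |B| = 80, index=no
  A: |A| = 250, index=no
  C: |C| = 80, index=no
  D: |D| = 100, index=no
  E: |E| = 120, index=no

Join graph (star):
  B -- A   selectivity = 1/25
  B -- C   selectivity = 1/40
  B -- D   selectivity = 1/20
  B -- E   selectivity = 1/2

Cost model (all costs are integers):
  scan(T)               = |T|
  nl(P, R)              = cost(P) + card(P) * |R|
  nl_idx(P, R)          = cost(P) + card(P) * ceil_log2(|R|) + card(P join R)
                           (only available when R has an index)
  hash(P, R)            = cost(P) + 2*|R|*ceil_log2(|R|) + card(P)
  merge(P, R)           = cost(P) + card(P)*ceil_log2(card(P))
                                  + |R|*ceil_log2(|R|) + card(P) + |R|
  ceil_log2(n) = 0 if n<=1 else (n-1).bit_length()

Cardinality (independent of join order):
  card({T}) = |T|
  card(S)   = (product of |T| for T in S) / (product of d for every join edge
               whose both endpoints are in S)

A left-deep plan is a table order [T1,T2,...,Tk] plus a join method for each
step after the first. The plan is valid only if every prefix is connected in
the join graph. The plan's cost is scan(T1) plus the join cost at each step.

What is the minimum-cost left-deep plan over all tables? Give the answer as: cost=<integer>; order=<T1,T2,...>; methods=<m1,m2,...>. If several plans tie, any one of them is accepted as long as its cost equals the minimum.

cost=16220; order=A,B,C,D,E; methods=hash,hash,hash,hash

Selinger DP (subsets sized 1..n):
  {B}: scan cost=80, card=80
  {A}: scan cost=250, card=250
  {C}: scan cost=80, card=80
  {D}: scan cost=100, card=100
  {E}: scan cost=120, card=120
  {AB}: card=800; try (B,hash)→1620, (A,merge)→2970, (B,merge)→3140, (A,hash)→4160, (A,nl)→20080, (B,nl)→20250; best=1620 via (B,hash)
  {BC}: card=160; try (C,hash)→1280, (B,hash)→1280, (C,merge)→1360, (B,merge)→1360, (C,nl)→6480, (B,nl)→6480; best=1280 via (C,hash)
  {BD}: card=400; try (B,hash)→1320, (D,merge)→1520, (B,merge)→1540, (D,hash)→1560, (D,nl)→8080, (B,nl)→8100; best=1320 via (B,hash)
  {BE}: card=4800; try (B,hash)→1360, (E,merge)→1680, (B,merge)→1720, (E,hash)→1840, (E,nl)→9680, (B,nl)→9720; best=1360 via (B,hash)
  {ABC}: card=1600; try (C,hash)→3540, (A,merge)→4970, (A,hash)→5440, (C,merge)→11060, (A,nl)→41280, (C,nl)→65620; best=3540 via (C,hash)
  {ABD}: card=4000; try (D,hash)→3820, (A,hash)→5720, (A,merge)→7570, (D,merge)→11220, (D,nl)→81620, (A,nl)→101320; best=3820 via (D,hash)
  {ABE}: card=48000; try (E,hash)→4100, (A,hash)→10160, (E,merge)→11380, (A,merge)→70810, (E,nl)→97620, (A,nl)→1201360; best=4100 via (E,hash)
  {BCD}: card=800; try (D,hash)→2840, (C,hash)→2840, (D,merge)→3520, (C,merge)→5960, (D,nl)→17280, (C,nl)→33320; best=2840 via (D,hash)
  {BCE}: card=9600; try (E,hash)→3120, (E,merge)→3680, (C,hash)→7280, (E,nl)→20480, (C,merge)→69200, (C,nl)→385360; best=3120 via (E,hash)
  {BDE}: card=24000; try (E,hash)→3400, (E,merge)→6280, (D,hash)→7560, (E,nl)→49320, (D,merge)→69360, (D,nl)→481360; best=3400 via (E,hash)
  {ABCD}: card=8000; try (D,hash)→6540, (A,hash)→7640, (C,hash)→8940, (A,merge)→13890, (D,merge)→23540, (C,merge)→56460 …(+3); best=6540 via (D,hash)
  {ABCE}: card=96000; try (E,hash)→6820, (A,hash)→16720, (E,merge)→23700, (C,hash)→53220, (A,merge)→149370, (E,nl)→195540 …(+3); best=6820 via (E,hash)
  {ABDE}: card=240000; try (E,hash)→9500, (A,hash)→31400, (D,hash)→53500, (E,merge)→56780, (A,merge)→389650, (E,nl)→483820 …(+3); best=9500 via (E,hash)
  {BCDE}: card=48000; try (E,hash)→5320, (E,merge)→12600, (D,hash)→14120, (C,hash)→28520, (E,nl)→98840, (D,merge)→147920 …(+3); best=5320 via (E,hash)
  {ABCDE}: card=480000; try (E,hash)→16220, (A,hash)→57320, (D,hash)→104220, (E,merge)→119500, (C,hash)→250620, (A,merge)→823570 …(+6); best=16220 via (E,hash)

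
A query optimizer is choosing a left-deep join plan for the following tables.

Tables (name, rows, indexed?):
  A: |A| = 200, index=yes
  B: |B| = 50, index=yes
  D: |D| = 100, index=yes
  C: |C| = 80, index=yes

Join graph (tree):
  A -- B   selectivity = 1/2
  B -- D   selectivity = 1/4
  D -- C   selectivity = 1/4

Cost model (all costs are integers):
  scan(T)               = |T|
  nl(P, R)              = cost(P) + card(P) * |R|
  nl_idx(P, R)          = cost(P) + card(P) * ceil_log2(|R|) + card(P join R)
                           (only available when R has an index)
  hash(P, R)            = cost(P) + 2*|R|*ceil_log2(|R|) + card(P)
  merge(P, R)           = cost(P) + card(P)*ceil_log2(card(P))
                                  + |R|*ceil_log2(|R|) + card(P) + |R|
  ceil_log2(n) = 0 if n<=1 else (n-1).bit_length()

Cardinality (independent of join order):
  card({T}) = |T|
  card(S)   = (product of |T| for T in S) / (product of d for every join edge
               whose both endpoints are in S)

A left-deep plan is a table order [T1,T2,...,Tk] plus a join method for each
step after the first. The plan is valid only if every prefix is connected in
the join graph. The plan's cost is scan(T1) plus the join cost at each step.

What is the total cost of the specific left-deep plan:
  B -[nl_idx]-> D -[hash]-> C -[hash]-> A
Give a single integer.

32220

step 1: scan B: cost=50, card=50
step 2: join D via nl_idx
    card(P join D) = 50*100/(4) = 1250
    cost = 50 + 50*7 + 1250 = 1650
step 3: join C via hash
    card(P join C) = 1250*80/(4) = 25000
    cost = 1650 + 2*80*7 + 1250 = 4020
step 4: join A via hash
    card(P join A) = 25000*200/(2) = 2500000
    cost = 4020 + 2*200*8 + 25000 = 32220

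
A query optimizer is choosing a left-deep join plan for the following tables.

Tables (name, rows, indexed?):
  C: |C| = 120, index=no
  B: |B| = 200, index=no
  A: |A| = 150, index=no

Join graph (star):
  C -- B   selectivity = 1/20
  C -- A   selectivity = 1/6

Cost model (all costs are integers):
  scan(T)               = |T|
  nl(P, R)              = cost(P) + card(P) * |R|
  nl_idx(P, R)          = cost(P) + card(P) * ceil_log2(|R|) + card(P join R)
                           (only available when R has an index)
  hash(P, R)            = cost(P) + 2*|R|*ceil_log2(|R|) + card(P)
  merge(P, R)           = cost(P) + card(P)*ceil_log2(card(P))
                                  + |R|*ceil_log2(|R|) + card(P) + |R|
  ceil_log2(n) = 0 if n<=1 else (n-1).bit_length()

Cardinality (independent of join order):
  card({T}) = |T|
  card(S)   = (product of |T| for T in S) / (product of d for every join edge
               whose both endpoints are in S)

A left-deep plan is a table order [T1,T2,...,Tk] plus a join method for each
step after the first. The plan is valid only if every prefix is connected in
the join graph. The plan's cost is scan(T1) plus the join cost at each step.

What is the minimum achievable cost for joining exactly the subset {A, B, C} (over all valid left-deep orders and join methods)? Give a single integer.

Selinger DP over subsets of {A,B,C}:
  {C}: scan cost=120, card=120
  {B}: scan cost=200, card=200
  {A}: scan cost=150, card=150
  {BC}: card=1200; try (C,hash)→2080, (B,merge)→2880, (C,merge)→2960, (B,hash)→3440, (B,nl)→24120, (C,nl)→24200; best=2080 via (C,hash)
  {AC}: card=3000; try (C,hash)→1980, (A,merge)→2430, (C,merge)→2460, (A,hash)→2640, (A,nl)→18120, (C,nl)→18150; best=1980 via (C,hash)
  {ABC}: card=30000; try (A,hash)→5680, (B,hash)→8180, (A,merge)→17830, (B,merge)→42780, (A,nl)→182080, (B,nl)→601980; best=5680 via (A,hash)

5680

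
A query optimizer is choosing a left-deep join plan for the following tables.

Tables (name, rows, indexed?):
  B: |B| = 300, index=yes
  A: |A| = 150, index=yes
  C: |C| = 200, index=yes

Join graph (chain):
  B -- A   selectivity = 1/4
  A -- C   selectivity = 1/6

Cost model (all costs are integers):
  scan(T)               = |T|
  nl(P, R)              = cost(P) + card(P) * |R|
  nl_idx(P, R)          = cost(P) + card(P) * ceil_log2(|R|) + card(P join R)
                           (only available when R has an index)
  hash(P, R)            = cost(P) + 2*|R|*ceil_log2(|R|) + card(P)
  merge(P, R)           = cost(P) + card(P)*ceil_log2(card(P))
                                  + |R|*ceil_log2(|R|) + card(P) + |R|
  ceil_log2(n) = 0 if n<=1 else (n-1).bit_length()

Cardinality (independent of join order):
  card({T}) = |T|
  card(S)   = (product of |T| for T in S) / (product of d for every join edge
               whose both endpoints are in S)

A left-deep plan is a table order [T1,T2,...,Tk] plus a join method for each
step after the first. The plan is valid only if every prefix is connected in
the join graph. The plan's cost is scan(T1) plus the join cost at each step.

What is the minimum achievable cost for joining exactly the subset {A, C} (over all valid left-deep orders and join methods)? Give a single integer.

2800

Selinger DP over subsets of {A,C}:
  {A}: scan cost=150, card=150
  {C}: scan cost=200, card=200
  {AC}: card=5000; try (A,hash)→2800, (C,merge)→3300, (A,merge)→3350, (C,hash)→3500, (C,nl_idx)→6350, (A,nl_idx)→6800 …(+2); best=2800 via (A,hash)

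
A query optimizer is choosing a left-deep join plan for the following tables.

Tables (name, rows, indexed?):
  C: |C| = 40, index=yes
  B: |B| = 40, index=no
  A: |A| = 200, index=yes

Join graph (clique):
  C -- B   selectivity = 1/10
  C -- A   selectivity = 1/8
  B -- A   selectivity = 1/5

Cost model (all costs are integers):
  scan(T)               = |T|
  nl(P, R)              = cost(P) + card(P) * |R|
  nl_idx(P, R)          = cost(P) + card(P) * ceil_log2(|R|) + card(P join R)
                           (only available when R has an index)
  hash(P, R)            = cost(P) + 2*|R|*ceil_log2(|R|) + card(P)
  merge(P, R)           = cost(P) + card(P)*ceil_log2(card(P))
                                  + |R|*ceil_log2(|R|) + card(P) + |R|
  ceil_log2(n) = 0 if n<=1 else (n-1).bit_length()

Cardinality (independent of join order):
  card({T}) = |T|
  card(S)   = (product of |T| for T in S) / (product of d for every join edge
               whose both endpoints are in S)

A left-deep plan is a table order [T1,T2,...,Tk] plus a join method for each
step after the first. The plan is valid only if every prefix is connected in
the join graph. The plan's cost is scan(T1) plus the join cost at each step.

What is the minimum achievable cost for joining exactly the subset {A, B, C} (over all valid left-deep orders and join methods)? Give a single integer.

2360

Selinger DP over subsets of {A,B,C}:
  {C}: scan cost=40, card=40
  {B}: scan cost=40, card=40
  {A}: scan cost=200, card=200
  {BC}: card=160; try (C,nl_idx)→440, (C,hash)→560, (B,hash)→560, (C,merge)→600, (B,merge)→600, (C,nl)→1640 …(+1); best=440 via (C,nl_idx)
  {AC}: card=1000; try (C,hash)→880, (A,nl_idx)→1360, (A,merge)→2120, (C,merge)→2280, (C,nl_idx)→2400, (A,hash)→3280 …(+2); best=880 via (C,hash)
  {AB}: card=1600; try (B,hash)→880, (A,nl_idx)→1960, (A,merge)→2120, (B,merge)→2280, (A,hash)→3280, (A,nl)→8040 …(+1); best=880 via (B,hash)
  {ABC}: card=800; try (B,hash)→2360, (A,nl_idx)→2520, (C,hash)→2960, (A,merge)→3680, (A,hash)→3800, (C,nl_idx)→11280 …(+5); best=2360 via (B,hash)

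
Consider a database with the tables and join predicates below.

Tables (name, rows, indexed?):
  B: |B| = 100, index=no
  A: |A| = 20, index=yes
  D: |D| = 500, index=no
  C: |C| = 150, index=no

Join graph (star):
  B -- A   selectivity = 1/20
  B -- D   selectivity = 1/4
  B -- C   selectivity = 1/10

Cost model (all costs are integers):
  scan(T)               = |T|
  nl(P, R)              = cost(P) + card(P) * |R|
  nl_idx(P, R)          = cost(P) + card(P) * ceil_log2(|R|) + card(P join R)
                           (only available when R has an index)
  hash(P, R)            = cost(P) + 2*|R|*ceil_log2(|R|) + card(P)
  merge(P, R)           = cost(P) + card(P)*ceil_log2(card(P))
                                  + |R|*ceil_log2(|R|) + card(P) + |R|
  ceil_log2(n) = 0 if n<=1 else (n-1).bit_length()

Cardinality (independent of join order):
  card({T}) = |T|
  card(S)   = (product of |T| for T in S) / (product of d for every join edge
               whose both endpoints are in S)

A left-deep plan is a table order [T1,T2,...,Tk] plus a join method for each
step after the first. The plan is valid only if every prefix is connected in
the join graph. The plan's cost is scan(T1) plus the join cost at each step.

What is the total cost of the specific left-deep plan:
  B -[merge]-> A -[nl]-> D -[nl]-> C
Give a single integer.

step 1: scan B: cost=100, card=100
step 2: join A via merge
    card(P join A) = 100*20/(20) = 100
    cost = 100 + 100*7 + 20*5 + 100 + 20 = 1020
step 3: join D via nl
    card(P join D) = 100*500/(4) = 12500
    cost = 1020 + 100*500 = 51020
step 4: join C via nl
    card(P join C) = 12500*150/(10) = 187500
    cost = 51020 + 12500*150 = 1926020

1926020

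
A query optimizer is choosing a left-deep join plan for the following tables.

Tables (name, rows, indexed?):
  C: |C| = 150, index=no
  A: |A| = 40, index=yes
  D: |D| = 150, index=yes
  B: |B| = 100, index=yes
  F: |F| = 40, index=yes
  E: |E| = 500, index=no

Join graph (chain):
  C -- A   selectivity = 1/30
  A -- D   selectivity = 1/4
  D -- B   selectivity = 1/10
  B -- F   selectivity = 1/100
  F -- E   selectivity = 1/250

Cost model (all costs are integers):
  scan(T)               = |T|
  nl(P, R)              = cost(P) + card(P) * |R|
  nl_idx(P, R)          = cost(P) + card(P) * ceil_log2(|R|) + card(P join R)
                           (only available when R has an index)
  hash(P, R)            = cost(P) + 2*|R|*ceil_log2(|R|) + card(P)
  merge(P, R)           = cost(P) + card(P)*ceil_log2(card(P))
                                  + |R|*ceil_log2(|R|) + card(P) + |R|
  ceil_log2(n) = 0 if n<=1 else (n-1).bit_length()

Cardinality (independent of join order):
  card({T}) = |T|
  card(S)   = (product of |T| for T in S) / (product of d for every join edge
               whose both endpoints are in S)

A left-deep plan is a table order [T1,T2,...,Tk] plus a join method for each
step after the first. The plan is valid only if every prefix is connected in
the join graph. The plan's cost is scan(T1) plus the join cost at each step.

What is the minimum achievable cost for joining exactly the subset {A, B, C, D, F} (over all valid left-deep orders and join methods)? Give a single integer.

10760

Selinger DP over subsets of {A,B,C,D,F}:
  {C}: scan cost=150, card=150
  {A}: scan cost=40, card=40
  {D}: scan cost=150, card=150
  {B}: scan cost=100, card=100
  {F}: scan cost=40, card=40
  {AC}: card=200; try (A,hash)→780, (A,nl_idx)→1250, (C,merge)→1670, (A,merge)→1780, (C,hash)→2480, (C,nl)→6040 …(+1); best=780 via (A,hash)
  {AD}: card=1500; try (A,hash)→780, (D,merge)→1670, (A,merge)→1780, (D,nl_idx)→1860, (D,hash)→2480, (A,nl_idx)→2550 …(+2); best=780 via (A,hash)
  {BD}: card=1500; try (B,hash)→1700, (D,merge)→2250, (B,merge)→2300, (D,nl_idx)→2400, (D,hash)→2600, (B,nl_idx)→2700 …(+2); best=1700 via (B,hash)
  {BF}: card=40; try (B,nl_idx)→360, (F,hash)→680, (F,nl_idx)→740, (B,merge)→1120, (F,merge)→1180, (B,hash)→1480 …(+2); best=360 via (B,nl_idx)
  {ACD}: card=7500; try (D,hash)→3380, (D,merge)→3930, (C,hash)→4680, (D,nl_idx)→9880, (C,merge)→20130, (D,nl)→30780 …(+1); best=3380 via (D,hash)
  {ABD}: card=15000; try (B,hash)→3680, (A,hash)→3680, (B,merge)→19580, (A,merge)→19980, (A,nl_idx)→25700, (B,nl_idx)→26280 …(+2); best=3680 via (B,hash)
  {BDF}: card=600; try (D,nl_idx)→1280, (D,merge)→1990, (D,hash)→2800, (F,hash)→3680, (D,nl)→6360, (F,nl_idx)→11300 …(+2); best=1280 via (D,nl_idx)
  {ABCD}: card=75000; try (B,hash)→12280, (C,hash)→21080, (B,merge)→109180, (B,nl_idx)→130880, (C,merge)→230030, (B,nl)→753380 …(+1); best=12280 via (B,hash)
  {ABDF}: card=6000; try (A,hash)→2360, (A,merge)→8160, (A,nl_idx)→10880, (F,hash)→19160, (A,nl)→25280, (F,nl_idx)→99680 …(+2); best=2360 via (A,hash)
  {ABCDF}: card=30000; try (C,hash)→10760, (C,merge)→87710, (F,hash)→87760, (F,nl_idx)→492280, (C,nl)→902360, (F,merge)→1362560 …(+1); best=10760 via (C,hash)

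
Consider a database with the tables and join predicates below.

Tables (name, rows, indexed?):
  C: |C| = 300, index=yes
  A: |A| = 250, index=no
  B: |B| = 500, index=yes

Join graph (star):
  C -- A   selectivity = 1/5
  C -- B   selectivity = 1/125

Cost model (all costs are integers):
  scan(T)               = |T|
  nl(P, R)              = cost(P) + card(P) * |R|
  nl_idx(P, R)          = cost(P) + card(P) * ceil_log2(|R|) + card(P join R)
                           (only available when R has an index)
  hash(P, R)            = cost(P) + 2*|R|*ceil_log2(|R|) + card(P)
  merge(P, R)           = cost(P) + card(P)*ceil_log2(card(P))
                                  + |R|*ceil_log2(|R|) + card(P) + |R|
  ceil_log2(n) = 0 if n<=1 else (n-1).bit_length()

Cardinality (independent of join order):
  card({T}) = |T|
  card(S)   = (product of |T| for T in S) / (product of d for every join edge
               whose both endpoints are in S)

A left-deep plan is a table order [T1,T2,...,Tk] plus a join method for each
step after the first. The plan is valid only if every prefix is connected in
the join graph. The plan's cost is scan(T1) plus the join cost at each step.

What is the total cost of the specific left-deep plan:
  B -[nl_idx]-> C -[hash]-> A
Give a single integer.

step 1: scan B: cost=500, card=500
step 2: join C via nl_idx
    card(P join C) = 500*300/(125) = 1200
    cost = 500 + 500*9 + 1200 = 6200
step 3: join A via hash
    card(P join A) = 1200*250/(5) = 60000
    cost = 6200 + 2*250*8 + 1200 = 11400

11400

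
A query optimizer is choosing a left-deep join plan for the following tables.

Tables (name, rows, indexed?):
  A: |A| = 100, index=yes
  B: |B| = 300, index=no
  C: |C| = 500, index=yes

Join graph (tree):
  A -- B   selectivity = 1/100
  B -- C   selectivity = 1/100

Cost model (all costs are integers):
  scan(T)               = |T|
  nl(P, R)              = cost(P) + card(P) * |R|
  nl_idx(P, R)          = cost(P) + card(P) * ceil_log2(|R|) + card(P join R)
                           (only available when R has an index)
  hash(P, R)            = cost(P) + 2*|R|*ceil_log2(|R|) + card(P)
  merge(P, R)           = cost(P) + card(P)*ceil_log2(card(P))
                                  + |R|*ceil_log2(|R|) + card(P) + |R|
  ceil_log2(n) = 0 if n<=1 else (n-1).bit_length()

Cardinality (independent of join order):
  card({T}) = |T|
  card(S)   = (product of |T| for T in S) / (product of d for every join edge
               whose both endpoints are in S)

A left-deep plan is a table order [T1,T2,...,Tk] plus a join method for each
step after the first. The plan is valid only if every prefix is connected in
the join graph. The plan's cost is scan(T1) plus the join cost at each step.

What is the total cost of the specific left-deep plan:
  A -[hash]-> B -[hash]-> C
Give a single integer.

14900

step 1: scan A: cost=100, card=100
step 2: join B via hash
    card(P join B) = 100*300/(100) = 300
    cost = 100 + 2*300*9 + 100 = 5600
step 3: join C via hash
    card(P join C) = 300*500/(100) = 1500
    cost = 5600 + 2*500*9 + 300 = 14900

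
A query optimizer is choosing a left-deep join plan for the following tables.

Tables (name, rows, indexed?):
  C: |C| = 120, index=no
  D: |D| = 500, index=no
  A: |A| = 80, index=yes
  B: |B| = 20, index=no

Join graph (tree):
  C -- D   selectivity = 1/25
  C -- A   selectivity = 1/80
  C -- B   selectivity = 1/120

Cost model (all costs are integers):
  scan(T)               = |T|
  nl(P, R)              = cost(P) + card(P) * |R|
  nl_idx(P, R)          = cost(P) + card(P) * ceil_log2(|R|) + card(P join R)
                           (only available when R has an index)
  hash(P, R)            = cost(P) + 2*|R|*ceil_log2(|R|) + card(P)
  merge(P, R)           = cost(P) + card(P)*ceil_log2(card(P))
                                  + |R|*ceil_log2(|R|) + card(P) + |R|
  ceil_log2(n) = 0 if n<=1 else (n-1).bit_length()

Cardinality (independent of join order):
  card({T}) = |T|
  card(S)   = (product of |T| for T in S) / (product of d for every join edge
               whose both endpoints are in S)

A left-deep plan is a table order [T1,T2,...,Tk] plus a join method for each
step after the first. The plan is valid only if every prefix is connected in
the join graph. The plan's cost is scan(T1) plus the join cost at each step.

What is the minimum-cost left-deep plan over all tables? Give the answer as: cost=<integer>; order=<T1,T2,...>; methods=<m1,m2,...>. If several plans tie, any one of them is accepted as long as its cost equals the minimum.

cost=5720; order=C,B,A,D; methods=hash,nl_idx,merge

Selinger DP (subsets sized 1..n):
  {C}: scan cost=120, card=120
  {D}: scan cost=500, card=500
  {A}: scan cost=80, card=80
  {B}: scan cost=20, card=20
  {CD}: card=2400; try (C,hash)→2680, (D,merge)→6080, (C,merge)→6460, (D,hash)→9240, (D,nl)→60120, (C,nl)→60500; best=2680 via (C,hash)
  {AC}: card=120; try (A,nl_idx)→1080, (A,hash)→1360, (C,merge)→1680, (A,merge)→1720, (C,hash)→1840, (C,nl)→9680 …(+1); best=1080 via (A,nl_idx)
  {BC}: card=20; try (B,hash)→440, (C,merge)→1100, (B,merge)→1200, (C,hash)→1720, (C,nl)→2420, (B,nl)→2520; best=440 via (B,hash)
  {ACD}: card=2400; try (A,hash)→6200, (D,merge)→7040, (D,hash)→10200, (A,nl_idx)→21880, (A,merge)→34520, (D,nl)→61080 …(+1); best=6200 via (A,hash)
  {BCD}: card=400; try (B,hash)→5280, (D,merge)→5560, (D,hash)→9460, (D,nl)→10440, (B,merge)→34000, (B,nl)→50680; best=5280 via (B,hash)
  {ABC}: card=20; try (A,nl_idx)→600, (A,merge)→1200, (B,hash)→1400, (A,hash)→1580, (A,nl)→2040, (B,merge)→2160 …(+1); best=600 via (A,nl_idx)
  {ABCD}: card=400; try (D,merge)→5720, (A,hash)→6800, (A,nl_idx)→8480, (B,hash)→8800, (D,hash)→9620, (A,merge)→9920 …(+4); best=5720 via (D,merge)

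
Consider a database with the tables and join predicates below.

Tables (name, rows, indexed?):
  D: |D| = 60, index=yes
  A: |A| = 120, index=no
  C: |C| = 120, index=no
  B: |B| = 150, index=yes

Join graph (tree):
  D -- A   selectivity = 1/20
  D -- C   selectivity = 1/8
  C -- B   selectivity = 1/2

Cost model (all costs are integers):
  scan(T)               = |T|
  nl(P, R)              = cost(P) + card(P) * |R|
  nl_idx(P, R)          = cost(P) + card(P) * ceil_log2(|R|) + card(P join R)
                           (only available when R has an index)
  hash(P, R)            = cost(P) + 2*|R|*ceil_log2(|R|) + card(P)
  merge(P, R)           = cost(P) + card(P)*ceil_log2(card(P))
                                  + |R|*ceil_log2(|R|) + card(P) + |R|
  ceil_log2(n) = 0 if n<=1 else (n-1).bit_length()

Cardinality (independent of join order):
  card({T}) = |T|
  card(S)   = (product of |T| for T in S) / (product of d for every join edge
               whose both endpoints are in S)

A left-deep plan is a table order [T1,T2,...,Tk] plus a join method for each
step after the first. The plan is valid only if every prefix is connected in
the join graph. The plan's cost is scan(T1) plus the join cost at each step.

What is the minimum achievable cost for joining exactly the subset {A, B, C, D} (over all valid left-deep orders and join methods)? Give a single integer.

Selinger DP over subsets of {A,B,C,D}:
  {D}: scan cost=60, card=60
  {A}: scan cost=120, card=120
  {C}: scan cost=120, card=120
  {B}: scan cost=150, card=150
  {AD}: card=360; try (D,hash)→960, (D,nl_idx)→1200, (A,merge)→1440, (D,merge)→1500, (A,hash)→1800, (A,nl)→7260 …(+1); best=960 via (D,hash)
  {CD}: card=900; try (D,hash)→960, (C,merge)→1440, (D,merge)→1500, (D,nl_idx)→1740, (C,hash)→1800, (C,nl)→7260 …(+1); best=960 via (D,hash)
  {BC}: card=9000; try (C,hash)→1980, (B,merge)→2430, (C,merge)→2460, (B,hash)→2640, (B,nl_idx)→10080, (B,nl)→18120 …(+1); best=1980 via (C,hash)
  {ACD}: card=5400; try (C,hash)→3000, (A,hash)→3540, (C,merge)→5520, (A,merge)→11820, (C,nl)→44160, (A,nl)→108960; best=3000 via (C,hash)
  {BCD}: card=67500; try (B,hash)→4260, (D,hash)→11700, (B,merge)→12210, (B,nl_idx)→75660, (D,nl_idx)→123480, (B,nl)→135960 …(+2); best=4260 via (B,hash)
  {ABCD}: card=405000; try (B,hash)→10800, (A,hash)→73440, (B,merge)→79950, (B,nl_idx)→451200, (B,nl)→813000, (A,merge)→1220220 …(+1); best=10800 via (B,hash)

10800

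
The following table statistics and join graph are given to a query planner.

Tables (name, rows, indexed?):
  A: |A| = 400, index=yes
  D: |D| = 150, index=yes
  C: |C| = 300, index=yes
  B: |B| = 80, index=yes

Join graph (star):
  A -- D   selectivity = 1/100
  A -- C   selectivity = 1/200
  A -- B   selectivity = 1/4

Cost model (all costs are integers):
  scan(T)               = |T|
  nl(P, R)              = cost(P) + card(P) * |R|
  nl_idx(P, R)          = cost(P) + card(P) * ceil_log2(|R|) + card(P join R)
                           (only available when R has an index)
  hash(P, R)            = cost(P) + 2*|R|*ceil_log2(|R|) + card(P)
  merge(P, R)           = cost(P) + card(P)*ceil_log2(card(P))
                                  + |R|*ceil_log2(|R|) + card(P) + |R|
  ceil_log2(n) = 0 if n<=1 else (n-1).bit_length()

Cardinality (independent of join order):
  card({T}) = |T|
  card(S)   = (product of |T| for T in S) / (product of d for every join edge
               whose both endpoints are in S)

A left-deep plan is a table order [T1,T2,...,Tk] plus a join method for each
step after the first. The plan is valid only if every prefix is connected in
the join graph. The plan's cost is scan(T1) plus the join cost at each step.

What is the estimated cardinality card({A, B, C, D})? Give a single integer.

Tables in S: A(400), B(80), C(300), D(150)
Edges inside S: A-D(d=100), A-C(d=200), A-B(d=4)
numerator = 400 * 80 * 300 * 150 = 1440000000
denominator = 100 * 200 * 4 = 80000
card(S) = 1440000000 / 80000 = 18000

18000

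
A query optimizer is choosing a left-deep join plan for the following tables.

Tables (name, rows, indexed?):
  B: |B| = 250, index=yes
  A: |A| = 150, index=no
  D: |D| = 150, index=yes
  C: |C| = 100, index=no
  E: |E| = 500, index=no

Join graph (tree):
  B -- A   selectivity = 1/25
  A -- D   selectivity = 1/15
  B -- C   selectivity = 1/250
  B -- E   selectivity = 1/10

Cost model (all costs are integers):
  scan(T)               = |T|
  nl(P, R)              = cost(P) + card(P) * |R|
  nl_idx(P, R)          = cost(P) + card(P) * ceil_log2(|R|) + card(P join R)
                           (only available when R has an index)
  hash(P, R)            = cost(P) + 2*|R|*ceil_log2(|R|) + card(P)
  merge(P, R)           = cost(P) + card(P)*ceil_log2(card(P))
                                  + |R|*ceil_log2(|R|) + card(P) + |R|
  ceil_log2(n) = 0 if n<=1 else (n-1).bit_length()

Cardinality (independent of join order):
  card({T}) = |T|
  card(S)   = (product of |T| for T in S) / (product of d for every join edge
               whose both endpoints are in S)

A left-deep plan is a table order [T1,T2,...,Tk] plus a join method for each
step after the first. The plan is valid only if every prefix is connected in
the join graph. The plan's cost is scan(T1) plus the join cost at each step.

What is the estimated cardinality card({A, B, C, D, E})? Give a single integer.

300000

Tables in S: A(150), B(250), C(100), D(150), E(500)
Edges inside S: B-A(d=25), A-D(d=15), B-C(d=250), B-E(d=10)
numerator = 150 * 250 * 100 * 150 * 500 = 281250000000
denominator = 25 * 15 * 250 * 10 = 937500
card(S) = 281250000000 / 937500 = 300000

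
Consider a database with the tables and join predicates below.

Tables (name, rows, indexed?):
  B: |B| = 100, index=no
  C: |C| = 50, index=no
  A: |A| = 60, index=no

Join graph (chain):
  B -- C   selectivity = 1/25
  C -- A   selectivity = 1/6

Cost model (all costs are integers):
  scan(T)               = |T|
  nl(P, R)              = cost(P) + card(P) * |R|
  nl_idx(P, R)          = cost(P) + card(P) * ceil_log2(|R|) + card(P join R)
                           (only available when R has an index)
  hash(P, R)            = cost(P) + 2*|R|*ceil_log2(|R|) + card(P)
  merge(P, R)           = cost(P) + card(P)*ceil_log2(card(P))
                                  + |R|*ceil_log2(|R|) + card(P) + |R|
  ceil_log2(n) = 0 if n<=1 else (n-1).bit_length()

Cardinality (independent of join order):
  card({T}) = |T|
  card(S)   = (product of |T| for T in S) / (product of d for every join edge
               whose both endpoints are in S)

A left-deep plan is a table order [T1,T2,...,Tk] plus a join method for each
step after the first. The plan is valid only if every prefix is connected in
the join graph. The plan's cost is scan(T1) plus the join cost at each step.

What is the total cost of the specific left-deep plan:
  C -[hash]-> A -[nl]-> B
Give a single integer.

50820

step 1: scan C: cost=50, card=50
step 2: join A via hash
    card(P join A) = 50*60/(6) = 500
    cost = 50 + 2*60*6 + 50 = 820
step 3: join B via nl
    card(P join B) = 500*100/(25) = 2000
    cost = 820 + 500*100 = 50820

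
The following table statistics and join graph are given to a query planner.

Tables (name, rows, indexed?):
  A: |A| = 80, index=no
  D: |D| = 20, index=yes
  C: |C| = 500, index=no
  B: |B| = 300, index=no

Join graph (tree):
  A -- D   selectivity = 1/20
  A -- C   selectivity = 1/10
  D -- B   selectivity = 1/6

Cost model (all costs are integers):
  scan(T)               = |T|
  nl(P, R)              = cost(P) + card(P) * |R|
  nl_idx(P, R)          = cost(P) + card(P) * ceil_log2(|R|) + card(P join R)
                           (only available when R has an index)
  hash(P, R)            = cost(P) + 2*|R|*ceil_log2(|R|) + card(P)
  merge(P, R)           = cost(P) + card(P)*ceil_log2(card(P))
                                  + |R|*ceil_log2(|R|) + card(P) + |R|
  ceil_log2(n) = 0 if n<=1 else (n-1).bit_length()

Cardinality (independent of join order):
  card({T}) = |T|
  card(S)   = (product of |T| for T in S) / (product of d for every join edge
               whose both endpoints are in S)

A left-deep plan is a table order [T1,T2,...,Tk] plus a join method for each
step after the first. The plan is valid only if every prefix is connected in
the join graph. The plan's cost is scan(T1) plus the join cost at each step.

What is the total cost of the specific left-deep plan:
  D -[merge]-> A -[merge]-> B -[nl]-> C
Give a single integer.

step 1: scan D: cost=20, card=20
step 2: join A via merge
    card(P join A) = 20*80/(20) = 80
    cost = 20 + 20*5 + 80*7 + 20 + 80 = 780
step 3: join B via merge
    card(P join B) = 80*300/(6) = 4000
    cost = 780 + 80*7 + 300*9 + 80 + 300 = 4420
step 4: join C via nl
    card(P join C) = 4000*500/(10) = 200000
    cost = 4420 + 4000*500 = 2004420

2004420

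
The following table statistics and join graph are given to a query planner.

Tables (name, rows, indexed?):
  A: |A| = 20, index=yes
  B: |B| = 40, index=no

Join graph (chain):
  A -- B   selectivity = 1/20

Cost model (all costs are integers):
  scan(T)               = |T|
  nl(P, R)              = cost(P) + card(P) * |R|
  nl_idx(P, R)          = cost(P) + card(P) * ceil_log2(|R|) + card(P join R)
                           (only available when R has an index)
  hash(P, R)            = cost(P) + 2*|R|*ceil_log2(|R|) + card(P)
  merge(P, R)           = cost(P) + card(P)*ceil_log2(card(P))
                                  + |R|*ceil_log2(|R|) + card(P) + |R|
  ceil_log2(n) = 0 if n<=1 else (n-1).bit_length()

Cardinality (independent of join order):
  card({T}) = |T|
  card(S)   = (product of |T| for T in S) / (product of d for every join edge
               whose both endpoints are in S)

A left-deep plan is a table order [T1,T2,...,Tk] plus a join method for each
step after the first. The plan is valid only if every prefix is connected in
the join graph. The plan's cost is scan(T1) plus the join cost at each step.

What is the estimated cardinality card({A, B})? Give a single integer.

40

Tables in S: A(20), B(40)
Edges inside S: A-B(d=20)
numerator = 20 * 40 = 800
denominator = 20 = 20
card(S) = 800 / 20 = 40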